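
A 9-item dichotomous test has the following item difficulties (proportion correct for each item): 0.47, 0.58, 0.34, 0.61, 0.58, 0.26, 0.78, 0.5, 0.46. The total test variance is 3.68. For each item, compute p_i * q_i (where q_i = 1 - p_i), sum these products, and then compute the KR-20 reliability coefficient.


For each item, compute p_i * q_i:
  Item 1: 0.47 * 0.53 = 0.2491
  Item 2: 0.58 * 0.42 = 0.2436
  Item 3: 0.34 * 0.66 = 0.2244
  Item 4: 0.61 * 0.39 = 0.2379
  Item 5: 0.58 * 0.42 = 0.2436
  Item 6: 0.26 * 0.74 = 0.1924
  Item 7: 0.78 * 0.22 = 0.1716
  Item 8: 0.5 * 0.5 = 0.25
  Item 9: 0.46 * 0.54 = 0.2484
Sum(p_i * q_i) = 0.2491 + 0.2436 + 0.2244 + 0.2379 + 0.2436 + 0.1924 + 0.1716 + 0.25 + 0.2484 = 2.061
KR-20 = (k/(k-1)) * (1 - Sum(p_i*q_i) / Var_total)
= (9/8) * (1 - 2.061/3.68)
= 1.125 * 0.4399
KR-20 = 0.4949

0.4949


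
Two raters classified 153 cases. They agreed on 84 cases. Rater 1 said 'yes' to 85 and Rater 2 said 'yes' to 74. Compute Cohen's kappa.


P_o = 84/153 = 0.54902
P_e = (85*74 + 68*79) / 23409 = 0.498184
kappa = (P_o - P_e) / (1 - P_e)
kappa = (0.54902 - 0.498184) / (1 - 0.498184)
kappa = 0.1013

0.1013


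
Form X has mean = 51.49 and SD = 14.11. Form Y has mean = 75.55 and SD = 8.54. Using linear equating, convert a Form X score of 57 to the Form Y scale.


slope = SD_Y / SD_X = 8.54 / 14.11 ~ 0.6052
intercept = mean_Y - slope * mean_X = 75.55 - (8.54 / 14.11) * 51.49 ~ 44.386
Y = slope * X + intercept. To avoid rounding drift from the rounded slope/intercept, evaluate the equivalent form Y = mean_Y + SD_Y * (X - mean_X) / SD_X at full precision:
Y = 75.55 + 8.54 * (57 - 51.49) / 14.11
Y = 75.55 + 8.54 * 5.51 / 14.11
Y = 75.55 + 47.0554 / 14.11
Y = 75.55 + 3.3349
Y = 78.8849

78.8849


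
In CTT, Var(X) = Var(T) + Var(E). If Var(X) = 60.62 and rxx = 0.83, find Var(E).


var_true = rxx * var_obs = 0.83 * 60.62 = 50.3146
var_error = var_obs - var_true
var_error = 60.62 - 50.3146
var_error = 10.3054

10.3054


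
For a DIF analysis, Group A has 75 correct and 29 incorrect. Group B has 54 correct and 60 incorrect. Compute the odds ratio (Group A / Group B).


Odds_A = 75/29 = 2.5862
Odds_B = 54/60 = 0.9
OR = Odds_A / Odds_B = 2.5862 / 0.9
Exactly, OR = (75 * 60) / (29 * 54) = 4500 / 1566
OR = 2.8736

2.8736


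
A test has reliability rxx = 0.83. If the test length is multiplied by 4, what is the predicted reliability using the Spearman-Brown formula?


r_new = (n * rxx) / (1 + (n-1) * rxx)
r_new = (4 * 0.83) / (1 + 3 * 0.83)
r_new = 3.32 / 3.49
r_new = 0.9513

0.9513


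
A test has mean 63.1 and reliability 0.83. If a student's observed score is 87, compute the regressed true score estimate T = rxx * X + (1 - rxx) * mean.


T_est = rxx * X + (1 - rxx) * mean
T_est = 0.83 * 87 + 0.17 * 63.1
T_est = 72.21 + 10.727
T_est = 82.937

82.937


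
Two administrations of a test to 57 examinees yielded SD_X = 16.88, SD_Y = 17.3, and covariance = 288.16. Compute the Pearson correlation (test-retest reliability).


r = cov(X,Y) / (SD_X * SD_Y)
r = 288.16 / (16.88 * 17.3)
r = 288.16 / 292.024
r = 0.9868

0.9868


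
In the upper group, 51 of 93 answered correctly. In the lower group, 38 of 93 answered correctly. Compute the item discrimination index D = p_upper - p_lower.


p_upper = 51/93 = 0.5484
p_lower = 38/93 = 0.4086
D = 0.5484 - 0.4086 = 0.1398

0.1398


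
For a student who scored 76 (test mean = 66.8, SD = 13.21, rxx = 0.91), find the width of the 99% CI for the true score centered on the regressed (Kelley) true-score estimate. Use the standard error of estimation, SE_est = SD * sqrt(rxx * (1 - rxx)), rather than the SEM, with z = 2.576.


True score estimate = 0.91*76 + 0.09*66.8 = 75.172
SE_est = SD * sqrt(rxx * (1 - rxx)) = 13.21 * sqrt(0.91 * 0.09) = 13.21 * sqrt(0.0819) = 3.780461
CI = T_est +/- z * SE_est, so width = 2 * z * SE_est = 2 * 2.576 * 3.780461
Width = 19.4769

19.4769


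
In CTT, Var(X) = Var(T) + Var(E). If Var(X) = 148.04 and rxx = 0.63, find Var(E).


var_true = rxx * var_obs = 0.63 * 148.04 = 93.2652
var_error = var_obs - var_true
var_error = 148.04 - 93.2652
var_error = 54.7748

54.7748


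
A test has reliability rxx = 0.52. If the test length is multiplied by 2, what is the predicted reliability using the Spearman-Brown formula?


r_new = (n * rxx) / (1 + (n-1) * rxx)
r_new = (2 * 0.52) / (1 + 1 * 0.52)
r_new = 1.04 / 1.52
r_new = 0.6842

0.6842


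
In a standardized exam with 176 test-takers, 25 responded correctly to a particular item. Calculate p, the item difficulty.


Item difficulty p = number correct / total examinees
p = 25 / 176
p = 0.142

0.142


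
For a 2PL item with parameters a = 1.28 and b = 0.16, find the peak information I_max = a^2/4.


For 2PL, max info at theta = b = 0.16
I_max = a^2 / 4 = 1.28^2 / 4
= 1.6384 / 4
I_max = 0.4096

0.4096


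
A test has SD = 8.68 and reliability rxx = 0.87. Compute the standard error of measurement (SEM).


SEM = SD * sqrt(1 - rxx)
SEM = 8.68 * sqrt(1 - 0.87)
SEM = 8.68 * sqrt(0.13) = 8.68 * 0.360555
SEM = 3.1296

3.1296


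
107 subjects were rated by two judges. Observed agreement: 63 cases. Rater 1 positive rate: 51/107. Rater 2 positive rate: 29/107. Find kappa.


P_o = 63/107 = 0.588785
P_e = (51*29 + 56*78) / 11449 = 0.5107
kappa = (P_o - P_e) / (1 - P_e)
kappa = (0.588785 - 0.5107) / (1 - 0.5107)
kappa = 0.1596

0.1596


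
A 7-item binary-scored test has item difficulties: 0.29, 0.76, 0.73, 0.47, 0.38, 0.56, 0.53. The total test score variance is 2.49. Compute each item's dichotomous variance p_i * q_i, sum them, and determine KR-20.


For each item, compute p_i * q_i:
  Item 1: 0.29 * 0.71 = 0.2059
  Item 2: 0.76 * 0.24 = 0.1824
  Item 3: 0.73 * 0.27 = 0.1971
  Item 4: 0.47 * 0.53 = 0.2491
  Item 5: 0.38 * 0.62 = 0.2356
  Item 6: 0.56 * 0.44 = 0.2464
  Item 7: 0.53 * 0.47 = 0.2491
Sum(p_i * q_i) = 0.2059 + 0.1824 + 0.1971 + 0.2491 + 0.2356 + 0.2464 + 0.2491 = 1.5656
KR-20 = (k/(k-1)) * (1 - Sum(p_i*q_i) / Var_total)
= (7/6) * (1 - 1.5656/2.49)
= 1.1667 * 0.3712
KR-20 = 0.4331

0.4331


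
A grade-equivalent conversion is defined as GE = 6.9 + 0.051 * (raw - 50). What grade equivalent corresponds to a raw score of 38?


raw - median = 38 - 50 = -12
slope * diff = 0.051 * -12 = -0.612
GE = 6.9 + -0.612
GE = 6.288

6.288


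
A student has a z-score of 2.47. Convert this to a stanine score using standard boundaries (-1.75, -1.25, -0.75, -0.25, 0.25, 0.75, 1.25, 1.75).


Stanine boundaries: [-1.75, -1.25, -0.75, -0.25, 0.25, 0.75, 1.25, 1.75]
z = 2.47
Check each boundary:
  z >= -1.75 -> could be stanine 2
  z >= -1.25 -> could be stanine 3
  z >= -0.75 -> could be stanine 4
  z >= -0.25 -> could be stanine 5
  z >= 0.25 -> could be stanine 6
  z >= 0.75 -> could be stanine 7
  z >= 1.25 -> could be stanine 8
  z >= 1.75 -> could be stanine 9
Highest qualifying boundary gives stanine = 9

9


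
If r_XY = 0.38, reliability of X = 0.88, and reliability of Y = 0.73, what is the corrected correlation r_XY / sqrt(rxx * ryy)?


r_corrected = rxy / sqrt(rxx * ryy)
= 0.38 / sqrt(0.88 * 0.73)
= 0.38 / sqrt(0.6424)
= 0.38 / 0.801499
r_corrected = 0.4741

0.4741


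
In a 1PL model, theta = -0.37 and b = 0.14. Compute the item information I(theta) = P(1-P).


P = 1/(1+exp(-(-0.37-0.14))) = 0.3752
I = P*(1-P) = 0.3752 * 0.6248
I = 0.2344

0.2344


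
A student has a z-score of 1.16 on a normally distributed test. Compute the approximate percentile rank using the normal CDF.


CDF(z) = 0.5 * (1 + erf(z/sqrt(2)))
erf(0.8202) = 0.754
CDF = 0.877
Percentile rank = 0.877 * 100 = 87.7

87.7


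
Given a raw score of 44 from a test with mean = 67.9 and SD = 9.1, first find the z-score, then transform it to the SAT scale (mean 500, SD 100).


z = (X - mean) / SD = (44 - 67.9) / 9.1
z = -23.9 / 9.1
z = -2.6264
SAT-scale = SAT = 500 + 100z
Carry z at full precision (z = -23.9 / 9.1) into the conversion:
SAT-scale = 500 + 100 * (-23.9 / 9.1) = 500 + -2390 / 9.1
SAT-scale = 500 + -262.6374
SAT-scale = 237.3626

237.3626


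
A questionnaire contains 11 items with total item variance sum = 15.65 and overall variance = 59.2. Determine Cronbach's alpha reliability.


alpha = (k/(k-1)) * (1 - sum(si^2)/s_total^2)
= (11/10) * (1 - 15.65/59.2)
alpha = 0.8092

0.8092


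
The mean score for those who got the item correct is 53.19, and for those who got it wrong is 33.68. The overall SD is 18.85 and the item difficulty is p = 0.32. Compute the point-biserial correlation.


q = 1 - p = 0.68
rpb = ((M1 - M0) / SD) * sqrt(p * q)
rpb = ((53.19 - 33.68) / 18.85) * sqrt(0.32 * 0.68)
rpb = 0.4828

0.4828


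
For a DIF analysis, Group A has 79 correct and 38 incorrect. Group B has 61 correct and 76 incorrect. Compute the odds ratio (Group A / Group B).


Odds_A = 79/38 = 2.0789
Odds_B = 61/76 = 0.8026
OR = Odds_A / Odds_B = 2.0789 / 0.8026
Exactly, OR = (79 * 76) / (38 * 61) = 6004 / 2318
OR = 2.5902

2.5902


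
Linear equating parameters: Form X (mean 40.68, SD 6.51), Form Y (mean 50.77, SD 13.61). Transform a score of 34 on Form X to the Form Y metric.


slope = SD_Y / SD_X = 13.61 / 6.51 ~ 2.0906
intercept = mean_Y - slope * mean_X = 50.77 - (13.61 / 6.51) * 40.68 ~ -34.2768
Y = slope * X + intercept. To avoid rounding drift from the rounded slope/intercept, evaluate the equivalent form Y = mean_Y + SD_Y * (X - mean_X) / SD_X at full precision:
Y = 50.77 + 13.61 * (34 - 40.68) / 6.51
Y = 50.77 - 13.61 * 6.68 / 6.51
Y = 50.77 - 90.9148 / 6.51
Y = 50.77 - 13.9654
Y = 36.8046

36.8046


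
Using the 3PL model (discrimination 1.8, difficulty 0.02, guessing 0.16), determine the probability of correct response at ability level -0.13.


logit = 1.8*(-0.13 - 0.02) = -0.27
P* = 1/(1 + exp(--0.27)) = 0.4329
P = 0.16 + (1 - 0.16) * 0.4329
P = 0.5236

0.5236


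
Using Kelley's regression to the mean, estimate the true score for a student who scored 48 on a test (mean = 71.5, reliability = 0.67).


T_est = rxx * X + (1 - rxx) * mean
T_est = 0.67 * 48 + 0.33 * 71.5
T_est = 32.16 + 23.595
T_est = 55.755

55.755


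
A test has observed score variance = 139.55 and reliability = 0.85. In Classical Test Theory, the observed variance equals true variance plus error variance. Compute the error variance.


var_true = rxx * var_obs = 0.85 * 139.55 = 118.6175
var_error = var_obs - var_true
var_error = 139.55 - 118.6175
var_error = 20.9325

20.9325


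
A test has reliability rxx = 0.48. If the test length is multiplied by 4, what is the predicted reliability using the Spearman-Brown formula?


r_new = (n * rxx) / (1 + (n-1) * rxx)
r_new = (4 * 0.48) / (1 + 3 * 0.48)
r_new = 1.92 / 2.44
r_new = 0.7869

0.7869


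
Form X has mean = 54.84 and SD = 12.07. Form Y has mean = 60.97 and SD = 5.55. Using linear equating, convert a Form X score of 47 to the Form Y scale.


slope = SD_Y / SD_X = 5.55 / 12.07 ~ 0.4598
intercept = mean_Y - slope * mean_X = 60.97 - (5.55 / 12.07) * 54.84 ~ 35.7536
Y = slope * X + intercept. To avoid rounding drift from the rounded slope/intercept, evaluate the equivalent form Y = mean_Y + SD_Y * (X - mean_X) / SD_X at full precision:
Y = 60.97 + 5.55 * (47 - 54.84) / 12.07
Y = 60.97 - 5.55 * 7.84 / 12.07
Y = 60.97 - 43.512 / 12.07
Y = 60.97 - 3.605
Y = 57.365

57.365


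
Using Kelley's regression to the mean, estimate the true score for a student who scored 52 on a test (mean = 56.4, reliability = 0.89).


T_est = rxx * X + (1 - rxx) * mean
T_est = 0.89 * 52 + 0.11 * 56.4
T_est = 46.28 + 6.204
T_est = 52.484

52.484


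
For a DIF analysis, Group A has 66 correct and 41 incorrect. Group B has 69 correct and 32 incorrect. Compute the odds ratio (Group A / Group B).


Odds_A = 66/41 = 1.6098
Odds_B = 69/32 = 2.1562
OR = Odds_A / Odds_B = 1.6098 / 2.1562
Exactly, OR = (66 * 32) / (41 * 69) = 2112 / 2829
OR = 0.7466

0.7466


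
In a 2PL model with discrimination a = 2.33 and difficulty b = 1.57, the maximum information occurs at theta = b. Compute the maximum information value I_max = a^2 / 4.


For 2PL, max info at theta = b = 1.57
I_max = a^2 / 4 = 2.33^2 / 4
= 5.4289 / 4
I_max = 1.3572

1.3572


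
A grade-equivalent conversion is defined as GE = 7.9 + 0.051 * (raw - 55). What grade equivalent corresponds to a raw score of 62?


raw - median = 62 - 55 = 7
slope * diff = 0.051 * 7 = 0.357
GE = 7.9 + 0.357
GE = 8.257

8.257


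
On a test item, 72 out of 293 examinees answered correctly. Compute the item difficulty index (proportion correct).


Item difficulty p = number correct / total examinees
p = 72 / 293
p = 0.2457

0.2457


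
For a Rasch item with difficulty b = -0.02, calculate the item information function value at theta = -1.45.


P = 1/(1+exp(-(-1.45--0.02))) = 0.1931
I = P*(1-P) = 0.1931 * 0.8069
I = 0.1558

0.1558


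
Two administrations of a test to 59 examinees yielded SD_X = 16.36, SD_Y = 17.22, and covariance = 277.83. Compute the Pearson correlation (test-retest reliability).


r = cov(X,Y) / (SD_X * SD_Y)
r = 277.83 / (16.36 * 17.22)
r = 277.83 / 281.7192
r = 0.9862

0.9862


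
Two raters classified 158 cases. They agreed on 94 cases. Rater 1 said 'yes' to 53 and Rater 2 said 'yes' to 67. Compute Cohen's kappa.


P_o = 94/158 = 0.594937
P_e = (53*67 + 105*91) / 24964 = 0.524996
kappa = (P_o - P_e) / (1 - P_e)
kappa = (0.594937 - 0.524996) / (1 - 0.524996)
kappa = 0.1472

0.1472


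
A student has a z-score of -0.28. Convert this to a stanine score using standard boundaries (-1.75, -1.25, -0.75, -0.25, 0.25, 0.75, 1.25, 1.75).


Stanine boundaries: [-1.75, -1.25, -0.75, -0.25, 0.25, 0.75, 1.25, 1.75]
z = -0.28
Check each boundary:
  z >= -1.75 -> could be stanine 2
  z >= -1.25 -> could be stanine 3
  z >= -0.75 -> could be stanine 4
  z < -0.25
  z < 0.25
  z < 0.75
  z < 1.25
  z < 1.75
Highest qualifying boundary gives stanine = 4

4


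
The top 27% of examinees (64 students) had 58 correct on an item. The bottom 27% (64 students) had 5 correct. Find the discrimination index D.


p_upper = 58/64 = 0.9062
p_lower = 5/64 = 0.0781
D = 0.9062 - 0.0781 = 0.8281

0.8281


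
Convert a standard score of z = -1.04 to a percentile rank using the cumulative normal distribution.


CDF(z) = 0.5 * (1 + erf(z/sqrt(2)))
erf(-0.7354) = -0.7017
CDF = 0.1492
Percentile rank = 0.1492 * 100 = 14.92

14.92


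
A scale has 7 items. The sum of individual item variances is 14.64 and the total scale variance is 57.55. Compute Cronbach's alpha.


alpha = (k/(k-1)) * (1 - sum(si^2)/s_total^2)
= (7/6) * (1 - 14.64/57.55)
alpha = 0.8699

0.8699


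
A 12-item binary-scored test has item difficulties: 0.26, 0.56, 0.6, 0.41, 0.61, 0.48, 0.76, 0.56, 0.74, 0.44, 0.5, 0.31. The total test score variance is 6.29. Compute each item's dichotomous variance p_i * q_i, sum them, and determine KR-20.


For each item, compute p_i * q_i:
  Item 1: 0.26 * 0.74 = 0.1924
  Item 2: 0.56 * 0.44 = 0.2464
  Item 3: 0.6 * 0.4 = 0.24
  Item 4: 0.41 * 0.59 = 0.2419
  Item 5: 0.61 * 0.39 = 0.2379
  Item 6: 0.48 * 0.52 = 0.2496
  Item 7: 0.76 * 0.24 = 0.1824
  Item 8: 0.56 * 0.44 = 0.2464
  Item 9: 0.74 * 0.26 = 0.1924
  Item 10: 0.44 * 0.56 = 0.2464
  Item 11: 0.5 * 0.5 = 0.25
  Item 12: 0.31 * 0.69 = 0.2139
Sum(p_i * q_i) = 0.1924 + 0.2464 + 0.24 + 0.2419 + 0.2379 + 0.2496 + 0.1824 + 0.2464 + 0.1924 + 0.2464 + 0.25 + 0.2139 = 2.7397
KR-20 = (k/(k-1)) * (1 - Sum(p_i*q_i) / Var_total)
= (12/11) * (1 - 2.7397/6.29)
= 1.0909 * 0.5644
KR-20 = 0.6157

0.6157


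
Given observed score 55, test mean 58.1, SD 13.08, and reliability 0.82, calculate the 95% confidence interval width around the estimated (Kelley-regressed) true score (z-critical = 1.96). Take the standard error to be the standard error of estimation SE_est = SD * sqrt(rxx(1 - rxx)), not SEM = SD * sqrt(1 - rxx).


True score estimate = 0.82*55 + 0.18*58.1 = 55.558
SE_est = SD * sqrt(rxx * (1 - rxx)) = 13.08 * sqrt(0.82 * 0.18) = 13.08 * sqrt(0.1476) = 5.025172
CI = T_est +/- z * SE_est, so width = 2 * z * SE_est = 2 * 1.96 * 5.025172
Width = 19.6987

19.6987


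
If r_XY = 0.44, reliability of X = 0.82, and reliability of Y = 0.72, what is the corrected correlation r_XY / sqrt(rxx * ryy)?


r_corrected = rxy / sqrt(rxx * ryy)
= 0.44 / sqrt(0.82 * 0.72)
= 0.44 / sqrt(0.5904)
= 0.44 / 0.768375
r_corrected = 0.5726

0.5726


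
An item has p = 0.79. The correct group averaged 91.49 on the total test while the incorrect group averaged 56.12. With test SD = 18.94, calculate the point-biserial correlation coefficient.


q = 1 - p = 0.21
rpb = ((M1 - M0) / SD) * sqrt(p * q)
rpb = ((91.49 - 56.12) / 18.94) * sqrt(0.79 * 0.21)
rpb = 0.7606

0.7606


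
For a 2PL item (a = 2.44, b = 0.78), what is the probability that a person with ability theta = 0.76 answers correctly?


a*(theta - b) = 2.44 * (0.76 - 0.78) = -0.0488
exp(--0.0488) = 1.05
P = 1 / (1 + 1.05)
P = 0.4878

0.4878


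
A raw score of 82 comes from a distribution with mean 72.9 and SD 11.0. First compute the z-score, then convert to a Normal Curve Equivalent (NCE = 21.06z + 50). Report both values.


z = (X - mean) / SD = (82 - 72.9) / 11.0
z = 9.1 / 11.0
z = 0.8273
NCE = NCE = 21.06z + 50
Carry z at full precision (z = 9.1 / 11.0) into the conversion:
NCE = 21.06 * (9.1 / 11.0) + 50 = 191.646 / 11.0 + 50
NCE = 17.4224 + 50
NCE = 67.4224

67.4224


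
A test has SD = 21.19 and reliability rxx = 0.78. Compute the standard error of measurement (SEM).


SEM = SD * sqrt(1 - rxx)
SEM = 21.19 * sqrt(1 - 0.78)
SEM = 21.19 * sqrt(0.22) = 21.19 * 0.469042
SEM = 9.939

9.939


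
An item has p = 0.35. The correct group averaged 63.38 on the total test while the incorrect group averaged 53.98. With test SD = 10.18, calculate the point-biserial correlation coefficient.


q = 1 - p = 0.65
rpb = ((M1 - M0) / SD) * sqrt(p * q)
rpb = ((63.38 - 53.98) / 10.18) * sqrt(0.35 * 0.65)
rpb = 0.4404

0.4404


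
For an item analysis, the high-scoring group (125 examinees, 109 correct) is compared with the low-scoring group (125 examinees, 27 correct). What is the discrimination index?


p_upper = 109/125 = 0.872
p_lower = 27/125 = 0.216
D = 0.872 - 0.216 = 0.656

0.656


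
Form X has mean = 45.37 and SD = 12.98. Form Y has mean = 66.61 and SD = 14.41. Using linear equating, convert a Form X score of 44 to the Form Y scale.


slope = SD_Y / SD_X = 14.41 / 12.98 ~ 1.1102
intercept = mean_Y - slope * mean_X = 66.61 - (14.41 / 12.98) * 45.37 ~ 16.2416
Y = slope * X + intercept. To avoid rounding drift from the rounded slope/intercept, evaluate the equivalent form Y = mean_Y + SD_Y * (X - mean_X) / SD_X at full precision:
Y = 66.61 + 14.41 * (44 - 45.37) / 12.98
Y = 66.61 - 14.41 * 1.37 / 12.98
Y = 66.61 - 19.7417 / 12.98
Y = 66.61 - 1.5209
Y = 65.0891

65.0891


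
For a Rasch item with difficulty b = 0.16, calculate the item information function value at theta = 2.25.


P = 1/(1+exp(-(2.25-0.16))) = 0.8899
I = P*(1-P) = 0.8899 * 0.1101
I = 0.098

0.098


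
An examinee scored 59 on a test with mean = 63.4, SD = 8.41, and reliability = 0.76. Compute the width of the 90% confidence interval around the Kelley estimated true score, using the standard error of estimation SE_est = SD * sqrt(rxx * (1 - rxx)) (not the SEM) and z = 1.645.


True score estimate = 0.76*59 + 0.24*63.4 = 60.056
SE_est = SD * sqrt(rxx * (1 - rxx)) = 8.41 * sqrt(0.76 * 0.24) = 8.41 * sqrt(0.1824) = 3.591769
CI = T_est +/- z * SE_est, so width = 2 * z * SE_est = 2 * 1.645 * 3.591769
Width = 11.8169

11.8169


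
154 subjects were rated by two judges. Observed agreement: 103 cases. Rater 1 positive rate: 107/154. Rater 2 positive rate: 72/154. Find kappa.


P_o = 103/154 = 0.668831
P_e = (107*72 + 47*82) / 23716 = 0.48735
kappa = (P_o - P_e) / (1 - P_e)
kappa = (0.668831 - 0.48735) / (1 - 0.48735)
kappa = 0.354

0.354


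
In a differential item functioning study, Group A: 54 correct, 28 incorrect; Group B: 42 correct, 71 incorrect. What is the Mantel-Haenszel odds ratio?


Odds_A = 54/28 = 1.9286
Odds_B = 42/71 = 0.5915
OR = Odds_A / Odds_B = 1.9286 / 0.5915
Exactly, OR = (54 * 71) / (28 * 42) = 3834 / 1176
OR = 3.2602

3.2602


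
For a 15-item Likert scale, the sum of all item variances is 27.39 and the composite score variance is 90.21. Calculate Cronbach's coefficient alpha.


alpha = (k/(k-1)) * (1 - sum(si^2)/s_total^2)
= (15/14) * (1 - 27.39/90.21)
alpha = 0.7461

0.7461


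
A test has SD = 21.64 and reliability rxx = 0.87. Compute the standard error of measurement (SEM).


SEM = SD * sqrt(1 - rxx)
SEM = 21.64 * sqrt(1 - 0.87)
SEM = 21.64 * sqrt(0.13) = 21.64 * 0.360555
SEM = 7.8024

7.8024


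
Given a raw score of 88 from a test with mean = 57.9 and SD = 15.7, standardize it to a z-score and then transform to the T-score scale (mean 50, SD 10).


z = (X - mean) / SD = (88 - 57.9) / 15.7
z = 30.1 / 15.7
z = 1.9172
T-score = T = 50 + 10z
Carry z at full precision (z = 30.1 / 15.7) into the conversion:
T-score = 50 + 10 * (30.1 / 15.7) = 50 + 301 / 15.7
T-score = 50 + 19.172
T-score = 69.172

69.172


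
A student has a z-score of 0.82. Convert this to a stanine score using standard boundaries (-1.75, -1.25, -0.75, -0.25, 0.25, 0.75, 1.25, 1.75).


Stanine boundaries: [-1.75, -1.25, -0.75, -0.25, 0.25, 0.75, 1.25, 1.75]
z = 0.82
Check each boundary:
  z >= -1.75 -> could be stanine 2
  z >= -1.25 -> could be stanine 3
  z >= -0.75 -> could be stanine 4
  z >= -0.25 -> could be stanine 5
  z >= 0.25 -> could be stanine 6
  z >= 0.75 -> could be stanine 7
  z < 1.25
  z < 1.75
Highest qualifying boundary gives stanine = 7

7


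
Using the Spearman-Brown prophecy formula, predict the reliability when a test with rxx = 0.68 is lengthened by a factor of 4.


r_new = (n * rxx) / (1 + (n-1) * rxx)
r_new = (4 * 0.68) / (1 + 3 * 0.68)
r_new = 2.72 / 3.04
r_new = 0.8947

0.8947


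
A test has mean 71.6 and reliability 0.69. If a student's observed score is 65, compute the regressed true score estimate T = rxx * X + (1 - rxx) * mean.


T_est = rxx * X + (1 - rxx) * mean
T_est = 0.69 * 65 + 0.31 * 71.6
T_est = 44.85 + 22.196
T_est = 67.046

67.046


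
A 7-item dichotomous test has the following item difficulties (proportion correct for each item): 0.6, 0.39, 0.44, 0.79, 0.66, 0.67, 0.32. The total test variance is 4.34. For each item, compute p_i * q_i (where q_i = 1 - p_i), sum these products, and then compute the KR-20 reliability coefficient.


For each item, compute p_i * q_i:
  Item 1: 0.6 * 0.4 = 0.24
  Item 2: 0.39 * 0.61 = 0.2379
  Item 3: 0.44 * 0.56 = 0.2464
  Item 4: 0.79 * 0.21 = 0.1659
  Item 5: 0.66 * 0.34 = 0.2244
  Item 6: 0.67 * 0.33 = 0.2211
  Item 7: 0.32 * 0.68 = 0.2176
Sum(p_i * q_i) = 0.24 + 0.2379 + 0.2464 + 0.1659 + 0.2244 + 0.2211 + 0.2176 = 1.5533
KR-20 = (k/(k-1)) * (1 - Sum(p_i*q_i) / Var_total)
= (7/6) * (1 - 1.5533/4.34)
= 1.1667 * 0.6421
KR-20 = 0.7491

0.7491


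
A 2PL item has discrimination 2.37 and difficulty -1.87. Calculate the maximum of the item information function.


For 2PL, max info at theta = b = -1.87
I_max = a^2 / 4 = 2.37^2 / 4
= 5.6169 / 4
I_max = 1.4042

1.4042


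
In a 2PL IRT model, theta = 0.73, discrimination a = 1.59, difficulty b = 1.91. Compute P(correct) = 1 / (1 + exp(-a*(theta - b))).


a*(theta - b) = 1.59 * (0.73 - 1.91) = -1.8762
exp(--1.8762) = 6.5286
P = 1 / (1 + 6.5286)
P = 0.1328

0.1328


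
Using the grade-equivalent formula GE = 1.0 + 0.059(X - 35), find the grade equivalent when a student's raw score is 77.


raw - median = 77 - 35 = 42
slope * diff = 0.059 * 42 = 2.478
GE = 1.0 + 2.478
GE = 3.478

3.478


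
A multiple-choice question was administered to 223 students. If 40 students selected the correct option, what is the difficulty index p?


Item difficulty p = number correct / total examinees
p = 40 / 223
p = 0.1794

0.1794


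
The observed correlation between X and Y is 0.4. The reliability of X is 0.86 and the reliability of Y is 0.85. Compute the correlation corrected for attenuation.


r_corrected = rxy / sqrt(rxx * ryy)
= 0.4 / sqrt(0.86 * 0.85)
= 0.4 / sqrt(0.731)
= 0.4 / 0.854985
r_corrected = 0.4678

0.4678


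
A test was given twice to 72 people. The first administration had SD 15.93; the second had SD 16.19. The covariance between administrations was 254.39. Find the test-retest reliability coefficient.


r = cov(X,Y) / (SD_X * SD_Y)
r = 254.39 / (15.93 * 16.19)
r = 254.39 / 257.9067
r = 0.9864

0.9864


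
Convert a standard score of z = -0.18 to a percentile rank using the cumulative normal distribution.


CDF(z) = 0.5 * (1 + erf(z/sqrt(2)))
erf(-0.1273) = -0.1428
CDF = 0.4286
Percentile rank = 0.4286 * 100 = 42.86

42.86


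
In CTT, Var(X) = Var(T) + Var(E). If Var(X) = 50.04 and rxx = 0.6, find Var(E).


var_true = rxx * var_obs = 0.6 * 50.04 = 30.024
var_error = var_obs - var_true
var_error = 50.04 - 30.024
var_error = 20.016

20.016


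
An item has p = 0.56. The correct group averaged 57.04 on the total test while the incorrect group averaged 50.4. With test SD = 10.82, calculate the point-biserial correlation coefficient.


q = 1 - p = 0.44
rpb = ((M1 - M0) / SD) * sqrt(p * q)
rpb = ((57.04 - 50.4) / 10.82) * sqrt(0.56 * 0.44)
rpb = 0.3046

0.3046


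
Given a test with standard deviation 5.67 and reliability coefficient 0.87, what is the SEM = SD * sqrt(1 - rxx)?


SEM = SD * sqrt(1 - rxx)
SEM = 5.67 * sqrt(1 - 0.87)
SEM = 5.67 * sqrt(0.13) = 5.67 * 0.360555
SEM = 2.0443

2.0443


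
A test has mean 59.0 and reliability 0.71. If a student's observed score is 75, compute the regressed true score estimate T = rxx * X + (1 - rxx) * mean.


T_est = rxx * X + (1 - rxx) * mean
T_est = 0.71 * 75 + 0.29 * 59.0
T_est = 53.25 + 17.11
T_est = 70.36

70.36


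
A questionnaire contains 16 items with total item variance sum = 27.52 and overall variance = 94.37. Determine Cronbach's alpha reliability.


alpha = (k/(k-1)) * (1 - sum(si^2)/s_total^2)
= (16/15) * (1 - 27.52/94.37)
alpha = 0.7556

0.7556


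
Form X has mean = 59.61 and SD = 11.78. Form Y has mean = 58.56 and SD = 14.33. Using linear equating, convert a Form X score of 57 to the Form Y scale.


slope = SD_Y / SD_X = 14.33 / 11.78 ~ 1.2165
intercept = mean_Y - slope * mean_X = 58.56 - (14.33 / 11.78) * 59.61 ~ -13.9537
Y = slope * X + intercept. To avoid rounding drift from the rounded slope/intercept, evaluate the equivalent form Y = mean_Y + SD_Y * (X - mean_X) / SD_X at full precision:
Y = 58.56 + 14.33 * (57 - 59.61) / 11.78
Y = 58.56 - 14.33 * 2.61 / 11.78
Y = 58.56 - 37.4013 / 11.78
Y = 58.56 - 3.175
Y = 55.385

55.385


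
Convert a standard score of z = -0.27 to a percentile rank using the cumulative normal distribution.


CDF(z) = 0.5 * (1 + erf(z/sqrt(2)))
erf(-0.1909) = -0.2128
CDF = 0.3936
Percentile rank = 0.3936 * 100 = 39.36

39.36


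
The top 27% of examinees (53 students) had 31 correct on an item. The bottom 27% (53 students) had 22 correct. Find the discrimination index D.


p_upper = 31/53 = 0.5849
p_lower = 22/53 = 0.4151
D = 0.5849 - 0.4151 = 0.1698

0.1698


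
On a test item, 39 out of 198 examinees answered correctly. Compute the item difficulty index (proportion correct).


Item difficulty p = number correct / total examinees
p = 39 / 198
p = 0.197

0.197


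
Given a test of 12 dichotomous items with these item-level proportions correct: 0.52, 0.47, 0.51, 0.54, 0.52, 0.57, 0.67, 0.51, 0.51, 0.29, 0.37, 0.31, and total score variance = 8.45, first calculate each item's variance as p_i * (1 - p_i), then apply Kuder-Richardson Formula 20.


For each item, compute p_i * q_i:
  Item 1: 0.52 * 0.48 = 0.2496
  Item 2: 0.47 * 0.53 = 0.2491
  Item 3: 0.51 * 0.49 = 0.2499
  Item 4: 0.54 * 0.46 = 0.2484
  Item 5: 0.52 * 0.48 = 0.2496
  Item 6: 0.57 * 0.43 = 0.2451
  Item 7: 0.67 * 0.33 = 0.2211
  Item 8: 0.51 * 0.49 = 0.2499
  Item 9: 0.51 * 0.49 = 0.2499
  Item 10: 0.29 * 0.71 = 0.2059
  Item 11: 0.37 * 0.63 = 0.2331
  Item 12: 0.31 * 0.69 = 0.2139
Sum(p_i * q_i) = 0.2496 + 0.2491 + 0.2499 + 0.2484 + 0.2496 + 0.2451 + 0.2211 + 0.2499 + 0.2499 + 0.2059 + 0.2331 + 0.2139 = 2.8655
KR-20 = (k/(k-1)) * (1 - Sum(p_i*q_i) / Var_total)
= (12/11) * (1 - 2.8655/8.45)
= 1.0909 * 0.6609
KR-20 = 0.721

0.721


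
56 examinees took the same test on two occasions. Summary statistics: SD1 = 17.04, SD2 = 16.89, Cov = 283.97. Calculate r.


r = cov(X,Y) / (SD_X * SD_Y)
r = 283.97 / (17.04 * 16.89)
r = 283.97 / 287.8056
r = 0.9867

0.9867


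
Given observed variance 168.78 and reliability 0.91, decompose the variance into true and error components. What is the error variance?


var_true = rxx * var_obs = 0.91 * 168.78 = 153.5898
var_error = var_obs - var_true
var_error = 168.78 - 153.5898
var_error = 15.1902

15.1902


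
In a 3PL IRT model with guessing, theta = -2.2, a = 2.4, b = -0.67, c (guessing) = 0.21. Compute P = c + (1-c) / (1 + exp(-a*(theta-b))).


logit = 2.4*(-2.2 - -0.67) = -3.672
P* = 1/(1 + exp(--3.672)) = 0.0248
P = 0.21 + (1 - 0.21) * 0.0248
P = 0.2296

0.2296


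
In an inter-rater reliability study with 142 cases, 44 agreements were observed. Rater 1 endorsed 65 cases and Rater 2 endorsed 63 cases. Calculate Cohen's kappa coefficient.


P_o = 44/142 = 0.309859
P_e = (65*63 + 77*79) / 20164 = 0.504761
kappa = (P_o - P_e) / (1 - P_e)
kappa = (0.309859 - 0.504761) / (1 - 0.504761)
kappa = -0.3936

-0.3936


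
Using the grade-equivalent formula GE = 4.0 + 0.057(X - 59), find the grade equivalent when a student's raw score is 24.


raw - median = 24 - 59 = -35
slope * diff = 0.057 * -35 = -1.995
GE = 4.0 + -1.995
GE = 2.005

2.005


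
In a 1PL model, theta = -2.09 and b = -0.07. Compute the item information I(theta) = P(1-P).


P = 1/(1+exp(-(-2.09--0.07))) = 0.1171
I = P*(1-P) = 0.1171 * 0.8829
I = 0.1034

0.1034


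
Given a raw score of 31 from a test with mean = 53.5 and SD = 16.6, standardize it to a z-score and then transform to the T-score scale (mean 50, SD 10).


z = (X - mean) / SD = (31 - 53.5) / 16.6
z = -22.5 / 16.6
z = -1.3554
T-score = T = 50 + 10z
Carry z at full precision (z = -22.5 / 16.6) into the conversion:
T-score = 50 + 10 * (-22.5 / 16.6) = 50 + -225 / 16.6
T-score = 50 + -13.5542
T-score = 36.4458

36.4458


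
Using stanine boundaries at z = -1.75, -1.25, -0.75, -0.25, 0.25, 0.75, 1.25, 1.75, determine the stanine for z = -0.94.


Stanine boundaries: [-1.75, -1.25, -0.75, -0.25, 0.25, 0.75, 1.25, 1.75]
z = -0.94
Check each boundary:
  z >= -1.75 -> could be stanine 2
  z >= -1.25 -> could be stanine 3
  z < -0.75
  z < -0.25
  z < 0.25
  z < 0.75
  z < 1.25
  z < 1.75
Highest qualifying boundary gives stanine = 3

3


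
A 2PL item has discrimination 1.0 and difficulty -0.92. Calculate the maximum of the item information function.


For 2PL, max info at theta = b = -0.92
I_max = a^2 / 4 = 1.0^2 / 4
= 1.0 / 4
I_max = 0.25

0.25


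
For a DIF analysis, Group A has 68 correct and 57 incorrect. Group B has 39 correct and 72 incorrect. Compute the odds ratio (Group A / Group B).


Odds_A = 68/57 = 1.193
Odds_B = 39/72 = 0.5417
OR = Odds_A / Odds_B = 1.193 / 0.5417
Exactly, OR = (68 * 72) / (57 * 39) = 4896 / 2223
OR = 2.2024

2.2024


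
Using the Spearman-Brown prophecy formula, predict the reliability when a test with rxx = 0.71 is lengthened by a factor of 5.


r_new = (n * rxx) / (1 + (n-1) * rxx)
r_new = (5 * 0.71) / (1 + 4 * 0.71)
r_new = 3.55 / 3.84
r_new = 0.9245

0.9245


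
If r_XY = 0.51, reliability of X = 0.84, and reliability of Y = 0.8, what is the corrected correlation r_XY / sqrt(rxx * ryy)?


r_corrected = rxy / sqrt(rxx * ryy)
= 0.51 / sqrt(0.84 * 0.8)
= 0.51 / sqrt(0.672)
= 0.51 / 0.819756
r_corrected = 0.6221

0.6221


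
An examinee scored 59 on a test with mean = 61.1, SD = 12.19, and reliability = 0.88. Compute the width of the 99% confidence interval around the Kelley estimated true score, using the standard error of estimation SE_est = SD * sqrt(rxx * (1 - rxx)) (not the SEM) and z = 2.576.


True score estimate = 0.88*59 + 0.12*61.1 = 59.252
SE_est = SD * sqrt(rxx * (1 - rxx)) = 12.19 * sqrt(0.88 * 0.12) = 12.19 * sqrt(0.1056) = 3.961281
CI = T_est +/- z * SE_est, so width = 2 * z * SE_est = 2 * 2.576 * 3.961281
Width = 20.4085

20.4085


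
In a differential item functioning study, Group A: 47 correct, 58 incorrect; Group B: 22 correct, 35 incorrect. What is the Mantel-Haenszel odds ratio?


Odds_A = 47/58 = 0.8103
Odds_B = 22/35 = 0.6286
OR = Odds_A / Odds_B = 0.8103 / 0.6286
Exactly, OR = (47 * 35) / (58 * 22) = 1645 / 1276
OR = 1.2892

1.2892


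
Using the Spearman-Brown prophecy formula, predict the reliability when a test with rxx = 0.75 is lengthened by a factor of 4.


r_new = (n * rxx) / (1 + (n-1) * rxx)
r_new = (4 * 0.75) / (1 + 3 * 0.75)
r_new = 3.0 / 3.25
r_new = 0.9231

0.9231


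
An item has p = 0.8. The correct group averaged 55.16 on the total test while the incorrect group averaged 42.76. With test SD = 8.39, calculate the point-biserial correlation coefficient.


q = 1 - p = 0.2
rpb = ((M1 - M0) / SD) * sqrt(p * q)
rpb = ((55.16 - 42.76) / 8.39) * sqrt(0.8 * 0.2)
rpb = 0.5912

0.5912


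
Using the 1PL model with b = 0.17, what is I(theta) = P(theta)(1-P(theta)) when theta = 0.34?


P = 1/(1+exp(-(0.34-0.17))) = 0.5424
I = P*(1-P) = 0.5424 * 0.4576
I = 0.2482

0.2482


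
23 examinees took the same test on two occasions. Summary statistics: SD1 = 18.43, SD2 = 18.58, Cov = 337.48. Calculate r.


r = cov(X,Y) / (SD_X * SD_Y)
r = 337.48 / (18.43 * 18.58)
r = 337.48 / 342.4294
r = 0.9855

0.9855


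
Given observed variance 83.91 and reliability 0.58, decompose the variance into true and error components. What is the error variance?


var_true = rxx * var_obs = 0.58 * 83.91 = 48.6678
var_error = var_obs - var_true
var_error = 83.91 - 48.6678
var_error = 35.2422

35.2422


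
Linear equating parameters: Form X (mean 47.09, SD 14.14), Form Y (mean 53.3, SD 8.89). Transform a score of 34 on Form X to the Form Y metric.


slope = SD_Y / SD_X = 8.89 / 14.14 ~ 0.6287
intercept = mean_Y - slope * mean_X = 53.3 - (8.89 / 14.14) * 47.09 ~ 23.6939
Y = slope * X + intercept. To avoid rounding drift from the rounded slope/intercept, evaluate the equivalent form Y = mean_Y + SD_Y * (X - mean_X) / SD_X at full precision:
Y = 53.3 + 8.89 * (34 - 47.09) / 14.14
Y = 53.3 - 8.89 * 13.09 / 14.14
Y = 53.3 - 116.3701 / 14.14
Y = 53.3 - 8.2299
Y = 45.0701

45.0701


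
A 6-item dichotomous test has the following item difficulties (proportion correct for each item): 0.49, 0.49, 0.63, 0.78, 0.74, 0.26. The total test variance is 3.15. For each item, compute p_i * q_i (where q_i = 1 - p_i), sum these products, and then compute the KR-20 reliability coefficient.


For each item, compute p_i * q_i:
  Item 1: 0.49 * 0.51 = 0.2499
  Item 2: 0.49 * 0.51 = 0.2499
  Item 3: 0.63 * 0.37 = 0.2331
  Item 4: 0.78 * 0.22 = 0.1716
  Item 5: 0.74 * 0.26 = 0.1924
  Item 6: 0.26 * 0.74 = 0.1924
Sum(p_i * q_i) = 0.2499 + 0.2499 + 0.2331 + 0.1716 + 0.1924 + 0.1924 = 1.2893
KR-20 = (k/(k-1)) * (1 - Sum(p_i*q_i) / Var_total)
= (6/5) * (1 - 1.2893/3.15)
= 1.2 * 0.5907
KR-20 = 0.7088

0.7088


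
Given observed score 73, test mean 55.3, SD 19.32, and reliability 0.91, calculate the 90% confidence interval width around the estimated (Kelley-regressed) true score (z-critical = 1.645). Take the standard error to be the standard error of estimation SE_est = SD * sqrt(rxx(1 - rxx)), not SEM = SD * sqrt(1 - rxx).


True score estimate = 0.91*73 + 0.09*55.3 = 71.407
SE_est = SD * sqrt(rxx * (1 - rxx)) = 19.32 * sqrt(0.91 * 0.09) = 19.32 * sqrt(0.0819) = 5.529032
CI = T_est +/- z * SE_est, so width = 2 * z * SE_est = 2 * 1.645 * 5.529032
Width = 18.1905

18.1905


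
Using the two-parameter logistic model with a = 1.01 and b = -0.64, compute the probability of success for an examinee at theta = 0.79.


a*(theta - b) = 1.01 * (0.79 - -0.64) = 1.4443
exp(-1.4443) = 0.2359
P = 1 / (1 + 0.2359)
P = 0.8091

0.8091


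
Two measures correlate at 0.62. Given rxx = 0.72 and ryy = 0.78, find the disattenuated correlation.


r_corrected = rxy / sqrt(rxx * ryy)
= 0.62 / sqrt(0.72 * 0.78)
= 0.62 / sqrt(0.5616)
= 0.62 / 0.7494
r_corrected = 0.8273

0.8273


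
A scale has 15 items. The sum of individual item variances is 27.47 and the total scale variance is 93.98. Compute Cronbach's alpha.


alpha = (k/(k-1)) * (1 - sum(si^2)/s_total^2)
= (15/14) * (1 - 27.47/93.98)
alpha = 0.7583

0.7583


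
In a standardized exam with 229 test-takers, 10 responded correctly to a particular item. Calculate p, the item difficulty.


Item difficulty p = number correct / total examinees
p = 10 / 229
p = 0.0437

0.0437


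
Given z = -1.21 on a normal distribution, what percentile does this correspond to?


CDF(z) = 0.5 * (1 + erf(z/sqrt(2)))
erf(-0.8556) = -0.7737
CDF = 0.1131
Percentile rank = 0.1131 * 100 = 11.31

11.31


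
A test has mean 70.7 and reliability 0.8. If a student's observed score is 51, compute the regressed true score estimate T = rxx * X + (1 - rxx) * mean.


T_est = rxx * X + (1 - rxx) * mean
T_est = 0.8 * 51 + 0.2 * 70.7
T_est = 40.8 + 14.14
T_est = 54.94

54.94


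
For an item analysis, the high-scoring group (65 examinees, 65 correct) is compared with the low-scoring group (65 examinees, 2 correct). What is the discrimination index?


p_upper = 65/65 = 1.0
p_lower = 2/65 = 0.0308
D = 1.0 - 0.0308 = 0.9692

0.9692


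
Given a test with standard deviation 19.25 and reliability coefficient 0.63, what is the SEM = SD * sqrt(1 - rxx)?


SEM = SD * sqrt(1 - rxx)
SEM = 19.25 * sqrt(1 - 0.63)
SEM = 19.25 * sqrt(0.37) = 19.25 * 0.608276
SEM = 11.7093

11.7093


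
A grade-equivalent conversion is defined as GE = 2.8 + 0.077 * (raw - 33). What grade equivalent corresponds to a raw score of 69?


raw - median = 69 - 33 = 36
slope * diff = 0.077 * 36 = 2.772
GE = 2.8 + 2.772
GE = 5.572

5.572


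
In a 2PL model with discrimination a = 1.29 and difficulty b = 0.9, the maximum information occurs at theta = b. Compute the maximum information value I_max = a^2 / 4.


For 2PL, max info at theta = b = 0.9
I_max = a^2 / 4 = 1.29^2 / 4
= 1.6641 / 4
I_max = 0.416

0.416


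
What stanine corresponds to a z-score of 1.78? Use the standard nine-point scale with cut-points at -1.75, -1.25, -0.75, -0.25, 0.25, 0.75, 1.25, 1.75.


Stanine boundaries: [-1.75, -1.25, -0.75, -0.25, 0.25, 0.75, 1.25, 1.75]
z = 1.78
Check each boundary:
  z >= -1.75 -> could be stanine 2
  z >= -1.25 -> could be stanine 3
  z >= -0.75 -> could be stanine 4
  z >= -0.25 -> could be stanine 5
  z >= 0.25 -> could be stanine 6
  z >= 0.75 -> could be stanine 7
  z >= 1.25 -> could be stanine 8
  z >= 1.75 -> could be stanine 9
Highest qualifying boundary gives stanine = 9

9


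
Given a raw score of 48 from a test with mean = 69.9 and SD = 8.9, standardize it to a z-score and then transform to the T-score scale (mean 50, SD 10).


z = (X - mean) / SD = (48 - 69.9) / 8.9
z = -21.9 / 8.9
z = -2.4607
T-score = T = 50 + 10z
Carry z at full precision (z = -21.9 / 8.9) into the conversion:
T-score = 50 + 10 * (-21.9 / 8.9) = 50 + -219 / 8.9
T-score = 50 + -24.6067
T-score = 25.3933

25.3933


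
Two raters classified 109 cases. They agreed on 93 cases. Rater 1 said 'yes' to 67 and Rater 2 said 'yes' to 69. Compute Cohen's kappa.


P_o = 93/109 = 0.853211
P_e = (67*69 + 42*40) / 11881 = 0.530511
kappa = (P_o - P_e) / (1 - P_e)
kappa = (0.853211 - 0.530511) / (1 - 0.530511)
kappa = 0.6873

0.6873


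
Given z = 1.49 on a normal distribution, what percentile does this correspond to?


CDF(z) = 0.5 * (1 + erf(z/sqrt(2)))
erf(1.0536) = 0.8638
CDF = 0.9319
Percentile rank = 0.9319 * 100 = 93.19

93.19


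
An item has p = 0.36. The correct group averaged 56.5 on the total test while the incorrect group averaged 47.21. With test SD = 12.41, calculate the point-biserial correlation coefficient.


q = 1 - p = 0.64
rpb = ((M1 - M0) / SD) * sqrt(p * q)
rpb = ((56.5 - 47.21) / 12.41) * sqrt(0.36 * 0.64)
rpb = 0.3593

0.3593
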